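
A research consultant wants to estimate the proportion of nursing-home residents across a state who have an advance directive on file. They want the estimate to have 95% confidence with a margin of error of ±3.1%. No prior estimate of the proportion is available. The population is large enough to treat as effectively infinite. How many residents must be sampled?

1000

For 95% confidence, z = 1.960.
With no prior estimate, use p = 0.5, giving p(1−p) = 0.25.
n = z²·p(1−p)/E² = 1.960² × 0.2500 / 0.031² = 3.8416 × 0.2500 / 0.000961 ≈ 999.38.
Rounding up gives n = 1000.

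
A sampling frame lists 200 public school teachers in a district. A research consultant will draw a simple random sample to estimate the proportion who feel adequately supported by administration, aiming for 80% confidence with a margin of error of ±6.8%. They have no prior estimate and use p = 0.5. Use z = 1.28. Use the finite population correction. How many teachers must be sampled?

62

Unadjusted: n₀ = 1.28² × 0.50 × 0.50 / 0.068² ≈ 88.58, so n₀ = 89.
Finite population correction with N = 200: n = n₀ / (1 + (n₀−1)/N) = 89 / (1 + 88/200) = 89 / 1.4400 ≈ 61.81.
Rounding up, n = 62.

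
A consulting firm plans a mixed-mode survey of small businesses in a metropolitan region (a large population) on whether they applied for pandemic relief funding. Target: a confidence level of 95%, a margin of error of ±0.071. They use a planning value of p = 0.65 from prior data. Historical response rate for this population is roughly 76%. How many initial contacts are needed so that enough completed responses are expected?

229

For 95% confidence, z = 1.96.
Completed interviews needed: n₀ = 1.96² × 0.2275 / 0.071² ≈ 173.37 → 174.
At a 76% response rate, contacts needed = 174 / 0.76 ≈ 228.95 → 229.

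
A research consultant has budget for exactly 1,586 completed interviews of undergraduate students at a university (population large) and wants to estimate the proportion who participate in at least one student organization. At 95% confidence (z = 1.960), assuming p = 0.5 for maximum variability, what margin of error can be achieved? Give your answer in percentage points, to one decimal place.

2.5

SE(p̂) = √[p(1−p)/n] = √[0.2500/1586] = 0.01256.
E = z × SE = 1.960 × 0.01256 = 0.02461, or 2.5 percentage points.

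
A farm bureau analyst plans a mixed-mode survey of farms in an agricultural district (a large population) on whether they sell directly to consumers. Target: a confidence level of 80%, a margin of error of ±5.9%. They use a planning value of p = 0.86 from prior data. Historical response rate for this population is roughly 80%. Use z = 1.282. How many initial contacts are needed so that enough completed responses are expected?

72

Completed interviews needed: n₀ = 1.282² × 0.1204 / 0.059² ≈ 56.85 → 57.
At an 80% response rate, contacts needed = 57 / 0.80 ≈ 71.25 → 72.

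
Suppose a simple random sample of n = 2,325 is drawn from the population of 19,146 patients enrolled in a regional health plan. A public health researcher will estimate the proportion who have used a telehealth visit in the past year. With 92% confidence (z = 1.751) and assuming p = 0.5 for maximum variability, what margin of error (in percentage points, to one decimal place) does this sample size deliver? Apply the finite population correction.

Finite-population factor: (N−n)/(N−1) = (19146−2325)/(19146−1) = 0.8786.
SE(p̂) = √[p(1−p)/n · (N−n)/(N−1)] = √[0.2500/2325 × 0.8786] = 0.00972.
E = z × SE = 1.751 × 0.00972 = 0.01702 ≈ 1.7 percentage points.

1.7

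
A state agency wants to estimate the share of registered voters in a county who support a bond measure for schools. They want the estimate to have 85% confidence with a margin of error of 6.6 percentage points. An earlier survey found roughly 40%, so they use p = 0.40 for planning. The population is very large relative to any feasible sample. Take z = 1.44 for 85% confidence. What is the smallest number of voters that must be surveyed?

With p = 0.40, p(1−p) = 0.2400.
n = z²·p(1−p)/E² = 1.44² × 0.2400 / 0.066² = 2.0736 × 0.2400 / 0.004356 ≈ 114.25.
Rounding up gives n = 115.

115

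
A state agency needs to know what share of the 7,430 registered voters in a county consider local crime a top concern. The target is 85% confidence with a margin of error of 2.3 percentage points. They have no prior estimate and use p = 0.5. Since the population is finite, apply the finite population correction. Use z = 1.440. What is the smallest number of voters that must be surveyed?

866

Unadjusted: n₀ = 1.440² × 0.50 × 0.50 / 0.023² ≈ 979.96, so n₀ = 980.
Finite population correction with N = 7,430: n = n₀ / (1 + (n₀−1)/N) = 980 / (1 + 979/7430) = 980 / 1.1318 ≈ 865.91.
Rounding up, n = 866.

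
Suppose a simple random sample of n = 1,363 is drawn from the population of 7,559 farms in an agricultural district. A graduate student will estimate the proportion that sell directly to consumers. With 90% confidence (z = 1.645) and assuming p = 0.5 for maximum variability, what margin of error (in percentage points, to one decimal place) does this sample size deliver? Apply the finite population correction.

2.0

Finite-population factor: (N−n)/(N−1) = (7559−1363)/(7559−1) = 0.8198.
SE(p̂) = √[p(1−p)/n · (N−n)/(N−1)] = √[0.2500/1363 × 0.8198] = 0.01226.
E = z × SE = 1.645 × 0.01226 = 0.02017 ≈ 2.0 percentage points.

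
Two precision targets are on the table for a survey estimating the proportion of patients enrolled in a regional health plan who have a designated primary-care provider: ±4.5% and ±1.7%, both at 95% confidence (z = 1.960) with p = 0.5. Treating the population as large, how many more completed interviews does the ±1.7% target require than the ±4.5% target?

At ±4.5%: n = 1.960² × 0.2500 / 0.045² ≈ 474.27 → 475.
At ±1.7%: n = 1.960² × 0.2500 / 0.017² ≈ 3323.18 → 3324.
Additional respondents: 3324 − 475 = 2849.

2849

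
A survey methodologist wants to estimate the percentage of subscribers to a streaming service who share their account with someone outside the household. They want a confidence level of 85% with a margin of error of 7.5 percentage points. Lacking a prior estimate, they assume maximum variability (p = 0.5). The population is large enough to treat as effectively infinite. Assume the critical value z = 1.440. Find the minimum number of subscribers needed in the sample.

93

With p = 0.5, p(1−p) = 0.25.
n = z²·p(1−p)/E² = 1.440² × 0.2500 / 0.075² = 2.0736 × 0.2500 / 0.005625 ≈ 92.16.
Rounding up gives n = 93.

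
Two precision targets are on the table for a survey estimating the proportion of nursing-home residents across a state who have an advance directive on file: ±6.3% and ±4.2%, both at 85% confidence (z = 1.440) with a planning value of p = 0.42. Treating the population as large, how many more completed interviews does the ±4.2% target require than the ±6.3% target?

At ±6.3%: n = 1.440² × 0.2436 / 0.063² ≈ 127.27 → 128.
At ±4.2%: n = 1.440² × 0.2436 / 0.042² ≈ 286.35 → 287.
Additional respondents: 287 − 128 = 159.

159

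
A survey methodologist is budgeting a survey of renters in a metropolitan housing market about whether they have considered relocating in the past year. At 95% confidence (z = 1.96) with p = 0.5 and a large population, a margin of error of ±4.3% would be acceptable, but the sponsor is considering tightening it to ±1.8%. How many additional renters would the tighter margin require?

At ±4.3%: n = 1.96² × 0.2500 / 0.043² ≈ 519.42 → 520.
At ±1.8%: n = 1.96² × 0.2500 / 0.018² ≈ 2964.20 → 2965.
Additional respondents: 2965 − 520 = 2445.

2445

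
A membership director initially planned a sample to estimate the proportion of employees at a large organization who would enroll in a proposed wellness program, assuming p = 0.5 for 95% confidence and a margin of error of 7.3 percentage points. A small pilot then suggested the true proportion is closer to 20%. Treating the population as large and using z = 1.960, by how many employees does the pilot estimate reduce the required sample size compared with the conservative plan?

Conservative (p = 0.5): n = 1.960² × 0.25 / 0.073² ≈ 180.22 → 181.
Using p = 0.20: p(1−p) = 0.1600, so n = 1.960² × 0.1600 / 0.073² ≈ 115.34 → 116.
Reduction: 181 − 116 = 65.

65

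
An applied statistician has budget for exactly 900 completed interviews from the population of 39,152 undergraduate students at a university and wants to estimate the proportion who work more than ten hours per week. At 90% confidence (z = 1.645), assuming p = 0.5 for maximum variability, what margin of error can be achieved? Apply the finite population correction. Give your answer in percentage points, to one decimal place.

2.7

Finite-population factor: (N−n)/(N−1) = (39152−900)/(39152−1) = 0.9770.
SE(p̂) = √[p(1−p)/n · (N−n)/(N−1)] = √[0.2500/900 × 0.9770] = 0.01647.
E = z × SE = 1.645 × 0.01647 = 0.02710 ≈ 2.7 percentage points.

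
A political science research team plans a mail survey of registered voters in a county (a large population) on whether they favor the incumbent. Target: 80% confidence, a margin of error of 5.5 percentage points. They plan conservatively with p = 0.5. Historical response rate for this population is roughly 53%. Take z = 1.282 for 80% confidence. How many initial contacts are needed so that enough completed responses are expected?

257

Completed interviews needed: n₀ = 1.282² × 0.2500 / 0.055² ≈ 135.83 → 136.
At a 53% response rate, contacts needed = 136 / 0.53 ≈ 256.60 → 257.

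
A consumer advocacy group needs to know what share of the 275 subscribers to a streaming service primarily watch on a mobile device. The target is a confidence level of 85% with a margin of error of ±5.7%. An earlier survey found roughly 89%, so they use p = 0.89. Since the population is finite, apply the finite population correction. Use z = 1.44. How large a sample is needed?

52

Unadjusted: n₀ = 1.44² × 0.89 × 0.11 / 0.057² ≈ 62.48, so n₀ = 63.
Finite population correction with N = 275: n = n₀ / (1 + (n₀−1)/N) = 63 / (1 + 62/275) = 63 / 1.2255 ≈ 51.41.
Rounding up, n = 52.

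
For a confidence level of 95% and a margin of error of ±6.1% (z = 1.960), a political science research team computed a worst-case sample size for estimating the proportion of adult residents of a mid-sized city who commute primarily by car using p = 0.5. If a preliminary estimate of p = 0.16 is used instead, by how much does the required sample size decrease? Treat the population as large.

120

Conservative (p = 0.5): n = 1.960² × 0.25 / 0.061² ≈ 258.10 → 259.
Using p = 0.16: p(1−p) = 0.1344, so n = 1.960² × 0.1344 / 0.061² ≈ 138.76 → 139.
Reduction: 259 − 139 = 120.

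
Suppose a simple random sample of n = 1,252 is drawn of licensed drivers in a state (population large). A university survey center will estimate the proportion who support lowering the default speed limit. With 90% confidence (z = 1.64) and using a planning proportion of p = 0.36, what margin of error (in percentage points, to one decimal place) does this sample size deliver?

SE(p̂) = √[p(1−p)/n] = √[0.2304/1252] = 0.01357.
E = z × SE = 1.64 × 0.01357 = 0.02225, or 2.2 percentage points.

2.2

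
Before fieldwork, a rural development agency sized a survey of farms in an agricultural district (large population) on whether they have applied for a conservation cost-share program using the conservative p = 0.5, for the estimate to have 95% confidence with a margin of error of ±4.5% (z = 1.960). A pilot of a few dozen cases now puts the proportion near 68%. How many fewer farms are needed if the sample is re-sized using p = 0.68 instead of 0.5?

Conservative (p = 0.5): n = 1.960² × 0.25 / 0.045² ≈ 474.27 → 475.
Using p = 0.68: p(1−p) = 0.2176, so n = 1.960² × 0.2176 / 0.045² ≈ 412.81 → 413.
Reduction: 475 − 413 = 62.

62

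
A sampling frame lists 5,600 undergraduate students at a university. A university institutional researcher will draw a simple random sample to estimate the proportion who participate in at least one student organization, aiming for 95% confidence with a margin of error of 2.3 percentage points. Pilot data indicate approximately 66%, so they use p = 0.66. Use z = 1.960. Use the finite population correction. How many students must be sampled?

Unadjusted: n₀ = 1.960² × 0.66 × 0.34 / 0.023² ≈ 1629.59, so n₀ = 1630.
Finite population correction with N = 5,600: n = n₀ / (1 + (n₀−1)/N) = 1630 / (1 + 1629/5600) = 1630 / 1.2909 ≈ 1262.69.
Rounding up, n = 1263.

1263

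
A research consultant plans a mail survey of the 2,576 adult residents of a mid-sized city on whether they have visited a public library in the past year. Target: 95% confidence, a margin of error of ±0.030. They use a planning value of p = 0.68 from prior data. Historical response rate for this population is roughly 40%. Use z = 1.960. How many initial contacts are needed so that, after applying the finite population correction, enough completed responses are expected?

1708

Completed interviews needed (unadjusted): n₀ = 1.960² × 0.2176 / 0.030² ≈ 928.81 → 929.
FPC for N = 2,576: n = 929 / (1 + 928/2576) = 929 / 1.3602 ≈ 682.96 → 683.
At a 40% response rate, contacts needed = 683 / 0.40 ≈ 1707.50 → 1708.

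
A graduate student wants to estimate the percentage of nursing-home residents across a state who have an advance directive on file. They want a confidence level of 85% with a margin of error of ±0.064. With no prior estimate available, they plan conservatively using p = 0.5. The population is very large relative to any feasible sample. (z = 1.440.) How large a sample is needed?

With p = 0.5, p(1−p) = 0.25.
n = z²·p(1−p)/E² = 1.440² × 0.2500 / 0.064² = 2.0736 × 0.2500 / 0.004096 ≈ 126.56.
Rounding up gives n = 127.

127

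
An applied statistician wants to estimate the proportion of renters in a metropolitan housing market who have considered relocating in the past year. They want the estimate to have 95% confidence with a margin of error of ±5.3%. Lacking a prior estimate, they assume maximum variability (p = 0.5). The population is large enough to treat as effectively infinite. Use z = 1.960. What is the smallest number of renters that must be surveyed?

With p = 0.5, p(1−p) = 0.25.
n = z²·p(1−p)/E² = 1.960² × 0.2500 / 0.053² = 3.8416 × 0.2500 / 0.002809 ≈ 341.90.
Rounding up gives n = 342.

342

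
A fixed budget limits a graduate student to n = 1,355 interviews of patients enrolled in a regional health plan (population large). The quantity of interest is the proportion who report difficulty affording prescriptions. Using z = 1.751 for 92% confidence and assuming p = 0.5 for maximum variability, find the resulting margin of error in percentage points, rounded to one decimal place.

SE(p̂) = √[p(1−p)/n] = √[0.2500/1355] = 0.01358.
E = z × SE = 1.751 × 0.01358 = 0.02378, or 2.4 percentage points.

2.4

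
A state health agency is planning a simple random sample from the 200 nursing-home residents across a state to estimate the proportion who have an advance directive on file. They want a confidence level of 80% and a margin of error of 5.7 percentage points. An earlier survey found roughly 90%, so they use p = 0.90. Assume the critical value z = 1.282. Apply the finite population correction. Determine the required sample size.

Unadjusted: n₀ = 1.282² × 0.90 × 0.10 / 0.057² ≈ 45.53, so n₀ = 46.
Finite population correction with N = 200: n = n₀ / (1 + (n₀−1)/N) = 46 / (1 + 45/200) = 46 / 1.2250 ≈ 37.55.
Rounding up, n = 38.

38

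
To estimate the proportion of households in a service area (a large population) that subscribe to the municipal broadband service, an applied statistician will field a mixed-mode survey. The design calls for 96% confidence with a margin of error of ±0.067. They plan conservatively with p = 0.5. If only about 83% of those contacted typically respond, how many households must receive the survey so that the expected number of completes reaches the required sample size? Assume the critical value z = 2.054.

284

Completed interviews needed: n₀ = 2.054² × 0.2500 / 0.067² ≈ 234.96 → 235.
At an 83% response rate, contacts needed = 235 / 0.83 ≈ 283.13 → 284.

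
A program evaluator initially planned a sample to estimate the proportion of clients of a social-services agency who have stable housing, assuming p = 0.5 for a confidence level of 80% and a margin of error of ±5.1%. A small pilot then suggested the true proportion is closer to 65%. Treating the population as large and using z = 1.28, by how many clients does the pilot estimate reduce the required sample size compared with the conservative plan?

Conservative (p = 0.5): n = 1.28² × 0.25 / 0.051² ≈ 157.48 → 158.
Using p = 0.65: p(1−p) = 0.2275, so n = 1.28² × 0.2275 / 0.051² ≈ 143.30 → 144.
Reduction: 158 − 144 = 14.

14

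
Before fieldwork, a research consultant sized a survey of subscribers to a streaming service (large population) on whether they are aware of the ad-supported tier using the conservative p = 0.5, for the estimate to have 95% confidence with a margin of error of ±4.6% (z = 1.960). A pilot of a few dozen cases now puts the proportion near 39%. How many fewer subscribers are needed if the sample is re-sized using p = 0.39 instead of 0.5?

Conservative (p = 0.5): n = 1.960² × 0.25 / 0.046² ≈ 453.88 → 454.
Using p = 0.39: p(1−p) = 0.2379, so n = 1.960² × 0.2379 / 0.046² ≈ 431.91 → 432.
Reduction: 454 − 432 = 22.

22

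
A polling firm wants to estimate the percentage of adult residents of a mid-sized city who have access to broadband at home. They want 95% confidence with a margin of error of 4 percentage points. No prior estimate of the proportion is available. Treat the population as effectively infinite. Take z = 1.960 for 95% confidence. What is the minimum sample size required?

601

With no prior estimate, use p = 0.5, giving p(1−p) = 0.25.
n = z²·p(1−p)/E² = 1.960² × 0.2500 / 0.040² = 3.8416 × 0.2500 / 0.001600 ≈ 600.25.
Rounding up gives n = 601.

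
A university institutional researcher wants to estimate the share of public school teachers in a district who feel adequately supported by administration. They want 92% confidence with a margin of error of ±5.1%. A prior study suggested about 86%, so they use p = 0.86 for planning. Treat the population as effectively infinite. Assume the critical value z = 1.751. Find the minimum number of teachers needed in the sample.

With p = 0.86, p(1−p) = 0.1204.
n = z²·p(1−p)/E² = 1.751² × 0.1204 / 0.051² = 3.0660 × 0.1204 / 0.002601 ≈ 141.92.
Rounding up gives n = 142.

142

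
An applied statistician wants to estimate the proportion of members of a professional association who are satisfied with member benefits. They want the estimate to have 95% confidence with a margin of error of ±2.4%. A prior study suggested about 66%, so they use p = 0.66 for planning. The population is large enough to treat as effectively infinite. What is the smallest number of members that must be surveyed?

For 95% confidence, z = 1.96.
With p = 0.66, p(1−p) = 0.2244.
n = z²·p(1−p)/E² = 1.96² × 0.2244 / 0.024² = 3.8416 × 0.2244 / 0.000576 ≈ 1496.62.
Rounding up gives n = 1497.

1497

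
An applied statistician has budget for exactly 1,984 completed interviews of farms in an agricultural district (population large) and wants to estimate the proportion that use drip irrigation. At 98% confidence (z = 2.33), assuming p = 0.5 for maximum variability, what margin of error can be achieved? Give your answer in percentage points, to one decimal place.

SE(p̂) = √[p(1−p)/n] = √[0.2500/1984] = 0.01123.
E = z × SE = 2.33 × 0.01123 = 0.02616, or 2.6 percentage points.

2.6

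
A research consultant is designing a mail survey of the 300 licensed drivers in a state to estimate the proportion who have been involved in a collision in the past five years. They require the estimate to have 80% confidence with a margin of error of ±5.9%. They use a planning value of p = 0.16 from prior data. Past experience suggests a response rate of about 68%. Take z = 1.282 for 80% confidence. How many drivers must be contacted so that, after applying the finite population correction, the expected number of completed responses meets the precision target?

Completed interviews needed (unadjusted): n₀ = 1.282² × 0.1344 / 0.059² ≈ 63.46 → 64.
FPC for N = 300: n = 64 / (1 + 63/300) = 64 / 1.2100 ≈ 52.89 → 53.
At a 68% response rate, contacts needed = 53 / 0.68 ≈ 77.94 → 78.

78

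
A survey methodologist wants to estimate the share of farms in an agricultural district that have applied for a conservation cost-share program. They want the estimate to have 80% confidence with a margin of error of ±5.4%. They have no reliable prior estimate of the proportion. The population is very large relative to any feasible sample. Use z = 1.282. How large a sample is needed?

With no prior estimate, use p = 0.5, giving p(1−p) = 0.25.
n = z²·p(1−p)/E² = 1.282² × 0.2500 / 0.054² = 1.6435 × 0.2500 / 0.002916 ≈ 140.91.
Rounding up gives n = 141.

141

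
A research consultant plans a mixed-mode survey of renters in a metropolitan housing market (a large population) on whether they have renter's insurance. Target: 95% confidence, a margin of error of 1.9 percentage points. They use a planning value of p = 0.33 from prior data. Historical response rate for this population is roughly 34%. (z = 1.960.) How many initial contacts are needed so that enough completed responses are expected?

6921

Completed interviews needed: n₀ = 1.960² × 0.2211 / 0.019² ≈ 2352.85 → 2353.
At a 34% response rate, contacts needed = 2353 / 0.34 ≈ 6920.59 → 6921.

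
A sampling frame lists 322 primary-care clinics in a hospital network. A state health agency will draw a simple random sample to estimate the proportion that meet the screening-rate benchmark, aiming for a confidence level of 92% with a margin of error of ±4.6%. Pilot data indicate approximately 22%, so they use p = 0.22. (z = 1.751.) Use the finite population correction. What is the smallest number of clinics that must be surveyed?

Unadjusted: n₀ = 1.751² × 0.22 × 0.78 / 0.046² ≈ 248.64, so n₀ = 249.
Finite population correction with N = 322: n = n₀ / (1 + (n₀−1)/N) = 249 / (1 + 248/322) = 249 / 1.7702 ≈ 140.66.
Rounding up, n = 141.

141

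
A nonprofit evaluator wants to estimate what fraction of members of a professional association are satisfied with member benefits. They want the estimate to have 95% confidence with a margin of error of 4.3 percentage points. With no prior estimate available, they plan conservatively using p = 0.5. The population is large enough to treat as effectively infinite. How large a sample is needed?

520

For 95% confidence, z = 1.960.
With p = 0.5, p(1−p) = 0.25.
n = z²·p(1−p)/E² = 1.960² × 0.2500 / 0.043² = 3.8416 × 0.2500 / 0.001849 ≈ 519.42.
Rounding up gives n = 520.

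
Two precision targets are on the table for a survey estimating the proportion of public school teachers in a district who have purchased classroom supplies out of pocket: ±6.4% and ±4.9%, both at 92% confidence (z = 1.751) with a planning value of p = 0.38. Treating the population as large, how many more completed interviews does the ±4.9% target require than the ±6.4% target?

124

At ±6.4%: n = 1.751² × 0.2356 / 0.064² ≈ 176.35 → 177.
At ±4.9%: n = 1.751² × 0.2356 / 0.049² ≈ 300.85 → 301.
Additional respondents: 301 − 177 = 124.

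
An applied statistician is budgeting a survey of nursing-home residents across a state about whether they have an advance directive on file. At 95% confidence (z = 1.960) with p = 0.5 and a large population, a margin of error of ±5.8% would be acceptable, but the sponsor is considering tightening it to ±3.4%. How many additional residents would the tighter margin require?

545

At ±5.8%: n = 1.960² × 0.2500 / 0.058² ≈ 285.49 → 286.
At ±3.4%: n = 1.960² × 0.2500 / 0.034² ≈ 830.80 → 831.
Additional respondents: 831 − 286 = 545.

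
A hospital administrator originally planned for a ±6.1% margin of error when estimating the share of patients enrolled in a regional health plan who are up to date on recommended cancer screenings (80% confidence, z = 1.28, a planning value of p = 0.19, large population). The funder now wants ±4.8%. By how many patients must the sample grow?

At ±6.1%: n = 1.28² × 0.1539 / 0.061² ≈ 67.76 → 68.
At ±4.8%: n = 1.28² × 0.1539 / 0.048² ≈ 109.44 → 110.
Additional respondents: 110 − 68 = 42.

42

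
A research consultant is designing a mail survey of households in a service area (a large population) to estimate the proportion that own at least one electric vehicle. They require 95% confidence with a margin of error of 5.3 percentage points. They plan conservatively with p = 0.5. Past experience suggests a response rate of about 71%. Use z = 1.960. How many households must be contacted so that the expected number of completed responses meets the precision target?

Completed interviews needed: n₀ = 1.960² × 0.2500 / 0.053² ≈ 341.90 → 342.
At a 71% response rate, contacts needed = 342 / 0.71 ≈ 481.69 → 482.

482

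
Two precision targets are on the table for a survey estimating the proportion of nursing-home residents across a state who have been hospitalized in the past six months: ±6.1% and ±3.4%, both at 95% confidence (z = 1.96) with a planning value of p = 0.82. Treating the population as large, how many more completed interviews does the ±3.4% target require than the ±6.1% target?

At ±6.1%: n = 1.96² × 0.1476 / 0.061² ≈ 152.38 → 153.
At ±3.4%: n = 1.96² × 0.1476 / 0.034² ≈ 490.50 → 491.
Additional respondents: 491 − 153 = 338.

338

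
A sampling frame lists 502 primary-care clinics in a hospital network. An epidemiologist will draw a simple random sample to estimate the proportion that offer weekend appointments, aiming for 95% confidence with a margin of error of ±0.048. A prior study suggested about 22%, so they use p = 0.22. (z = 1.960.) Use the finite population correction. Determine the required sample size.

Unadjusted: n₀ = 1.960² × 0.22 × 0.78 / 0.048² ≈ 286.12, so n₀ = 287.
Finite population correction with N = 502: n = n₀ / (1 + (n₀−1)/N) = 287 / (1 + 286/502) = 287 / 1.5697 ≈ 182.84.
Rounding up, n = 183.

183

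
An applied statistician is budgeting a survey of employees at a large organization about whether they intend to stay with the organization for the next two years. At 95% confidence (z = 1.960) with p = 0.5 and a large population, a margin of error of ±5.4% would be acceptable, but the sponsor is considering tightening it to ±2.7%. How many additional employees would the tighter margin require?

988

At ±5.4%: n = 1.960² × 0.2500 / 0.054² ≈ 329.36 → 330.
At ±2.7%: n = 1.960² × 0.2500 / 0.027² ≈ 1317.42 → 1318.
Additional respondents: 1318 − 330 = 988.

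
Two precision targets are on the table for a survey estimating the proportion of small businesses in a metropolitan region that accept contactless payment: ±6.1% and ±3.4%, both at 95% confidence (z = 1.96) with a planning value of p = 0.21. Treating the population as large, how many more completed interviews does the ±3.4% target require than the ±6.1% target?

At ±6.1%: n = 1.96² × 0.1659 / 0.061² ≈ 171.28 → 172.
At ±3.4%: n = 1.96² × 0.1659 / 0.034² ≈ 551.32 → 552.
Additional respondents: 552 − 172 = 380.

380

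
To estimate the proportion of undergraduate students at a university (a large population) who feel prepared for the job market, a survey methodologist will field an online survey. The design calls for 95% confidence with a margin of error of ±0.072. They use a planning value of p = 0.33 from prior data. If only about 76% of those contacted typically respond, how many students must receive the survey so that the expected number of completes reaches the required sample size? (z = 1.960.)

Completed interviews needed: n₀ = 1.960² × 0.2211 / 0.072² ≈ 163.85 → 164.
At a 76% response rate, contacts needed = 164 / 0.76 ≈ 215.79 → 216.

216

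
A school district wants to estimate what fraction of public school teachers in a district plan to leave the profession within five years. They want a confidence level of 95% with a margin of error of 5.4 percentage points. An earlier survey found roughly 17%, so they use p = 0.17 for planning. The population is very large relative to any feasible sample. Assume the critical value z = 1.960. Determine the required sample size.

With p = 0.17, p(1−p) = 0.1411.
n = z²·p(1−p)/E² = 1.960² × 0.1411 / 0.054² = 3.8416 × 0.1411 / 0.002916 ≈ 185.89.
Rounding up gives n = 186.

186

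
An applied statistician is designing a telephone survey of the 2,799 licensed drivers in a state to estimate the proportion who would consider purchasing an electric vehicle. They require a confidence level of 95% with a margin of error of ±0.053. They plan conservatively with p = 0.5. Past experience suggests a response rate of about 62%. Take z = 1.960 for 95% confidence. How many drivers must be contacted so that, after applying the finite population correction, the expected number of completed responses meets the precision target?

492

Completed interviews needed (unadjusted): n₀ = 1.960² × 0.2500 / 0.053² ≈ 341.90 → 342.
FPC for N = 2,799: n = 342 / (1 + 341/2799) = 342 / 1.1218 ≈ 304.86 → 305.
At a 62% response rate, contacts needed = 305 / 0.62 ≈ 491.94 → 492.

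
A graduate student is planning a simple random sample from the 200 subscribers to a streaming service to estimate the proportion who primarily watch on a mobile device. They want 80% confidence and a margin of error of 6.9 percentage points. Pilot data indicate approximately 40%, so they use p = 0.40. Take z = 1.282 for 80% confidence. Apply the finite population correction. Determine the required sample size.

Unadjusted: n₀ = 1.282² × 0.40 × 0.60 / 0.069² ≈ 82.85, so n₀ = 83.
Finite population correction with N = 200: n = n₀ / (1 + (n₀−1)/N) = 83 / (1 + 82/200) = 83 / 1.4100 ≈ 58.87.
Rounding up, n = 59.

59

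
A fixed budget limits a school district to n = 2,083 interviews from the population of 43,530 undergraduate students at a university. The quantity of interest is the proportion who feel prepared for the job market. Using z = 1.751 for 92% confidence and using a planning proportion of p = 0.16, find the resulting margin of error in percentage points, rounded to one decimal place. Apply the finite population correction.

1.4

Finite-population factor: (N−n)/(N−1) = (43530−2083)/(43530−1) = 0.9522.
SE(p̂) = √[p(1−p)/n · (N−n)/(N−1)] = √[0.1344/2083 × 0.9522] = 0.00784.
E = z × SE = 1.751 × 0.00784 = 0.01372 ≈ 1.4 percentage points.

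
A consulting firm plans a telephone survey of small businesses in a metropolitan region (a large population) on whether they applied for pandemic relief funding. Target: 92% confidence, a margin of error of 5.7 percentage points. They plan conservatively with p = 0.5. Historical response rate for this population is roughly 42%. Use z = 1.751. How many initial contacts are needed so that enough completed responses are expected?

562

Completed interviews needed: n₀ = 1.751² × 0.2500 / 0.057² ≈ 235.92 → 236.
At a 42% response rate, contacts needed = 236 / 0.42 ≈ 561.90 → 562.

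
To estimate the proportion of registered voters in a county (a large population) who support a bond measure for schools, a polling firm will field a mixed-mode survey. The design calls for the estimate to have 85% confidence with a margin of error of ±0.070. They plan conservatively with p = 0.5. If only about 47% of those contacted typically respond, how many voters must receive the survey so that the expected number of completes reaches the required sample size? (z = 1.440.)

Completed interviews needed: n₀ = 1.440² × 0.2500 / 0.070² ≈ 105.80 → 106.
At a 47% response rate, contacts needed = 106 / 0.47 ≈ 225.53 → 226.

226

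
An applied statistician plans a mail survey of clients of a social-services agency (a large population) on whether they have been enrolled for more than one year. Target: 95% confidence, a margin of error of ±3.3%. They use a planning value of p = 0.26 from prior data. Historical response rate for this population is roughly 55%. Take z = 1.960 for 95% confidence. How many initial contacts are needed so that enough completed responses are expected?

Completed interviews needed: n₀ = 1.960² × 0.1924 / 0.033² ≈ 678.72 → 679.
At a 55% response rate, contacts needed = 679 / 0.55 ≈ 1234.55 → 1235.

1235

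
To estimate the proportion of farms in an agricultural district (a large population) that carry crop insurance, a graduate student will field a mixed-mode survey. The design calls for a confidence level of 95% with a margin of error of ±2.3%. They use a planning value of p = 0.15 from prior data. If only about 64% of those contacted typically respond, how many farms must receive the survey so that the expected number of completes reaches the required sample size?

For 95% confidence, z = 1.960.
Completed interviews needed: n₀ = 1.960² × 0.1275 / 0.023² ≈ 925.91 → 926.
At a 64% response rate, contacts needed = 926 / 0.64 ≈ 1446.88 → 1447.

1447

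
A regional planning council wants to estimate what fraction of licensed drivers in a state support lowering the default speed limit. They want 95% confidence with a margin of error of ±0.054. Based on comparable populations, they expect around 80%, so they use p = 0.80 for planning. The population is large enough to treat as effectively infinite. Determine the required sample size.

211

For 95% confidence, z = 1.96.
With p = 0.80, p(1−p) = 0.1600.
n = z²·p(1−p)/E² = 1.96² × 0.1600 / 0.054² = 3.8416 × 0.1600 / 0.002916 ≈ 210.79.
Rounding up gives n = 211.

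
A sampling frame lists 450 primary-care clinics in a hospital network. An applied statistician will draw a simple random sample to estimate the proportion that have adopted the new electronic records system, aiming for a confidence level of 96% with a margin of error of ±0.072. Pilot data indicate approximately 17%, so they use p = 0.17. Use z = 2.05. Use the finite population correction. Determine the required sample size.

92

Unadjusted: n₀ = 2.05² × 0.17 × 0.83 / 0.072² ≈ 114.39, so n₀ = 115.
Finite population correction with N = 450: n = n₀ / (1 + (n₀−1)/N) = 115 / (1 + 114/450) = 115 / 1.2533 ≈ 91.76.
Rounding up, n = 92.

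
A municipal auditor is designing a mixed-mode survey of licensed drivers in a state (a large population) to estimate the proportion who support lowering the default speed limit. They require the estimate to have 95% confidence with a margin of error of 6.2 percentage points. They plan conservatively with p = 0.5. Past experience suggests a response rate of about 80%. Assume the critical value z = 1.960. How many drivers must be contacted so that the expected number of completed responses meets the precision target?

313

Completed interviews needed: n₀ = 1.960² × 0.2500 / 0.062² ≈ 249.84 → 250.
At an 80% response rate, contacts needed = 250 / 0.80 ≈ 312.50 → 313.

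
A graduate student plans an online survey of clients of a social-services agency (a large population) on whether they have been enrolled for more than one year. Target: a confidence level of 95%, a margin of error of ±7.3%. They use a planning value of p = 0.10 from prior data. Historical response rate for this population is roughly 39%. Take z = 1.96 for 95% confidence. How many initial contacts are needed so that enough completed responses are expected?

Completed interviews needed: n₀ = 1.96² × 0.0900 / 0.073² ≈ 64.88 → 65.
At a 39% response rate, contacts needed = 65 / 0.39 ≈ 166.67 → 167.

167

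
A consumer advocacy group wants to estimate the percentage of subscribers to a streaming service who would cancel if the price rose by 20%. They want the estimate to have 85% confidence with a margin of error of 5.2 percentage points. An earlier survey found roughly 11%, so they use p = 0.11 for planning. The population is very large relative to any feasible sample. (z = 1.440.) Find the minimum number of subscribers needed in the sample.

With p = 0.11, p(1−p) = 0.0979.
n = z²·p(1−p)/E² = 1.440² × 0.0979 / 0.052² = 2.0736 × 0.0979 / 0.002704 ≈ 75.08.
Rounding up gives n = 76.

76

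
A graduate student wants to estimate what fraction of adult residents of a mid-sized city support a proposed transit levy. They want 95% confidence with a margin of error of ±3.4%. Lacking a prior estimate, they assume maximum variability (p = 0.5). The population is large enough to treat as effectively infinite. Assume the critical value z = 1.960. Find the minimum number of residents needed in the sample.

831

With p = 0.5, p(1−p) = 0.25.
n = z²·p(1−p)/E² = 1.960² × 0.2500 / 0.034² = 3.8416 × 0.2500 / 0.001156 ≈ 830.80.
Rounding up gives n = 831.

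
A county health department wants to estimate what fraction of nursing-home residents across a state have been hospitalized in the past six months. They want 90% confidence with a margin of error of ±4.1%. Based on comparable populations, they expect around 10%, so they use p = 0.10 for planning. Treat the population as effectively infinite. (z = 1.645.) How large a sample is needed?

145

With p = 0.10, p(1−p) = 0.0900.
n = z²·p(1−p)/E² = 1.645² × 0.0900 / 0.041² = 2.7060 × 0.0900 / 0.001681 ≈ 144.88.
Rounding up gives n = 145.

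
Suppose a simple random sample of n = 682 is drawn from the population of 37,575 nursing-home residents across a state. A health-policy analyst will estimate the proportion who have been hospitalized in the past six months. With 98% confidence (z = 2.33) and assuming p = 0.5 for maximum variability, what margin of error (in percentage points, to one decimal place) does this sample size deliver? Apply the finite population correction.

Finite-population factor: (N−n)/(N−1) = (37575−682)/(37575−1) = 0.9819.
SE(p̂) = √[p(1−p)/n · (N−n)/(N−1)] = √[0.2500/682 × 0.9819] = 0.01897.
E = z × SE = 2.33 × 0.01897 = 0.04420 ≈ 4.4 percentage points.

4.4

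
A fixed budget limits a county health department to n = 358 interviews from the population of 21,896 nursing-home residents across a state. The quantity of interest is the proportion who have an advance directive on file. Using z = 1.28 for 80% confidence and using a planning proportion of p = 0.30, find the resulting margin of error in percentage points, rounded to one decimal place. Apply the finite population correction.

3.1

Finite-population factor: (N−n)/(N−1) = (21896−358)/(21896−1) = 0.9837.
SE(p̂) = √[p(1−p)/n · (N−n)/(N−1)] = √[0.2100/358 × 0.9837] = 0.02402.
E = z × SE = 1.28 × 0.02402 = 0.03075 ≈ 3.1 percentage points.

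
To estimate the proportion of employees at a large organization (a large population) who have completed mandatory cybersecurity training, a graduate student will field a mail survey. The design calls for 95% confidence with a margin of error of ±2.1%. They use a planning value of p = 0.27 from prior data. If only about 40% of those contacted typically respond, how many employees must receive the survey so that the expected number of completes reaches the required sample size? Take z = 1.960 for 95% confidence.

Completed interviews needed: n₀ = 1.960² × 0.1971 / 0.021² ≈ 1716.96 → 1717.
At a 40% response rate, contacts needed = 1717 / 0.40 ≈ 4292.50 → 4293.

4293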